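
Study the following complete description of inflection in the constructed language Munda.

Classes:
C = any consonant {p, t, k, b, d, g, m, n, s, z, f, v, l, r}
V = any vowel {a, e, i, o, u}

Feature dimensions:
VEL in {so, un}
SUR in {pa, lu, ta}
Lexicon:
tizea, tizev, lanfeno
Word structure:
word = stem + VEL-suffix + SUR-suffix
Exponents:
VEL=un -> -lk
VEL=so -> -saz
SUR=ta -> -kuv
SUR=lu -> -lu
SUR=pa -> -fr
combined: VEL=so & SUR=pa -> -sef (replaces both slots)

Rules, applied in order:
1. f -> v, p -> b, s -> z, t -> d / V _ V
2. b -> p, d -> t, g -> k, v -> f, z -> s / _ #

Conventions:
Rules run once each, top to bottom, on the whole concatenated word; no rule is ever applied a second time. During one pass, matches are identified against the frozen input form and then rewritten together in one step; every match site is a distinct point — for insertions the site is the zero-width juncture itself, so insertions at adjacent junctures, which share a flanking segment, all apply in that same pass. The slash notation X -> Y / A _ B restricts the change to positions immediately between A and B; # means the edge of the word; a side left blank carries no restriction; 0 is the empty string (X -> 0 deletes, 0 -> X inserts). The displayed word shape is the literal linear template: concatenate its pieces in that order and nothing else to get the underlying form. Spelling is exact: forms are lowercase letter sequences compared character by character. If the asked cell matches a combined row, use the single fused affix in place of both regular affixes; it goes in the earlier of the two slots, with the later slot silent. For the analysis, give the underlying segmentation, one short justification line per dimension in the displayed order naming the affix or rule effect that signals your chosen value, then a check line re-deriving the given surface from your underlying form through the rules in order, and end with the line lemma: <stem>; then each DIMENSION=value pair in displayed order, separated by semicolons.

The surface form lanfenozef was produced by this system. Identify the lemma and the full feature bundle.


underlying: lanfeno-sef
VEL=so - signalled by the combined affix row
SUR=pa - signalled by the combined affix row
check: lanfenosef -> lanfenozef -> lanfenozef
lemma: lanfeno; VEL=so; SUR=pa


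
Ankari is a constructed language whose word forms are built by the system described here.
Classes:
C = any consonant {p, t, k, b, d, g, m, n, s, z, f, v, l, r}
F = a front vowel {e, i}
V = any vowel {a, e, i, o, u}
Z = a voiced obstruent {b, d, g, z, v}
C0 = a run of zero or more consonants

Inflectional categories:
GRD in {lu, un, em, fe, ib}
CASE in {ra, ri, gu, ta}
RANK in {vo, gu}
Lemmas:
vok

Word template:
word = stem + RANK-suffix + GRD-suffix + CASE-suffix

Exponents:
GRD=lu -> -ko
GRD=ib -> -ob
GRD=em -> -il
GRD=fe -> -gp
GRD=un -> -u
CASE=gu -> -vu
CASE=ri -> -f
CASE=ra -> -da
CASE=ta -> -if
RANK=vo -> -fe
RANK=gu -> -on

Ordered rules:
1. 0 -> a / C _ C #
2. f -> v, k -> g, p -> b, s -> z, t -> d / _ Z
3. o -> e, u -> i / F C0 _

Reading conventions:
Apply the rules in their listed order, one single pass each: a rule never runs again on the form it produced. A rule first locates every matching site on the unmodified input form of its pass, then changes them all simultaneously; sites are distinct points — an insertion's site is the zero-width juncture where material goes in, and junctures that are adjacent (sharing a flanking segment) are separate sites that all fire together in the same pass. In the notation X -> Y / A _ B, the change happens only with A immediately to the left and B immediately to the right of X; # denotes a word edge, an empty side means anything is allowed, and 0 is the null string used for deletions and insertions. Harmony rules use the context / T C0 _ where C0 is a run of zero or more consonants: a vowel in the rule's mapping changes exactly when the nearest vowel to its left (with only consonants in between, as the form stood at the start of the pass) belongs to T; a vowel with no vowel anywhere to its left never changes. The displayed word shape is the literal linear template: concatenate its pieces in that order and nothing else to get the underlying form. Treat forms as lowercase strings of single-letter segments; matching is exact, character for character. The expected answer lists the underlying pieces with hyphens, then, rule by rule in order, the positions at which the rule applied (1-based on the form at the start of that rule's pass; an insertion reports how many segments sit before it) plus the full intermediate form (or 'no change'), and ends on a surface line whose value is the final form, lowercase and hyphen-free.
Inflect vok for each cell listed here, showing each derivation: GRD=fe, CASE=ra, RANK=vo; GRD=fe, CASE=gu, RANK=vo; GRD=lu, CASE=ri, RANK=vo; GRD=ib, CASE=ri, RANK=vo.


cell GRD=fe, CASE=ra, RANK=vo:
underlying: vok-fe-gp-da
1. 0 -> a / C _ C #: no change
2. f -> v, k -> g, p -> b, s -> z, t -> d / _ Z: fires at position(s) 7: vokfegbda
3. o -> e, u -> i / F C0 _: no change
surface: vokfegbda

cell GRD=fe, CASE=gu, RANK=vo:
underlying: vok-fe-gp-vu
1. 0 -> a / C _ C #: no change
2. f -> v, k -> g, p -> b, s -> z, t -> d / _ Z: fires at position(s) 7: vokfegbvu
3. o -> e, u -> i / F C0 _: fires at position(s) 9: vokfegbvi
surface: vokfegbvi

cell GRD=lu, CASE=ri, RANK=vo:
underlying: vok-fe-ko-f
1. 0 -> a / C _ C #: no change
2. f -> v, k -> g, p -> b, s -> z, t -> d / _ Z: no change
3. o -> e, u -> i / F C0 _: fires at position(s) 7: vokfekef
surface: vokfekef

cell GRD=ib, CASE=ri, RANK=vo:
underlying: vok-fe-ob-f
1. 0 -> a / C _ C #: inserts after position(s) 7: vokfeobaf
2. f -> v, k -> g, p -> b, s -> z, t -> d / _ Z: no change
3. o -> e, u -> i / F C0 _: fires at position(s) 6: vokfeebaf
surface: vokfeebaf


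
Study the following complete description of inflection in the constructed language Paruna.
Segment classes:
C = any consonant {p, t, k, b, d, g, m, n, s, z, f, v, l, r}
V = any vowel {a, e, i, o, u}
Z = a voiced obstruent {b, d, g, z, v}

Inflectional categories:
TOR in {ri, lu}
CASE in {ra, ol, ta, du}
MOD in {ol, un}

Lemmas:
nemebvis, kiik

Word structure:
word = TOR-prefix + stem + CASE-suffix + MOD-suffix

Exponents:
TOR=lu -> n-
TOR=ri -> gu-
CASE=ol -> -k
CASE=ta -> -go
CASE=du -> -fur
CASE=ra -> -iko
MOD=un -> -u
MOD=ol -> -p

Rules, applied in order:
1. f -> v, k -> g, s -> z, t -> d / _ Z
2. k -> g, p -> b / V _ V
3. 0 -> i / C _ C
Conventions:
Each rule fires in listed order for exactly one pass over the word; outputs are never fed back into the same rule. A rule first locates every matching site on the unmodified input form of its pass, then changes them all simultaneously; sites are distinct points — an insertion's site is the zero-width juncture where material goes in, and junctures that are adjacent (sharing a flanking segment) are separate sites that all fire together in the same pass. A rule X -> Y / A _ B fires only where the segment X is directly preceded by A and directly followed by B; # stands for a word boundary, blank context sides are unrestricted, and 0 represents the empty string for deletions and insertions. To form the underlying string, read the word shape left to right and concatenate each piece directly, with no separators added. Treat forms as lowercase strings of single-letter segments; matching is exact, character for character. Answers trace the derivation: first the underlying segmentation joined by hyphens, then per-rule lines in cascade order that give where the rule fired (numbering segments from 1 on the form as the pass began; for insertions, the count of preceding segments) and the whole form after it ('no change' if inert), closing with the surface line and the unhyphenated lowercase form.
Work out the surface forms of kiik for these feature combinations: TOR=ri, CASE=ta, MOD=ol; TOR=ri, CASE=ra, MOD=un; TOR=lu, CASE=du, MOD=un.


cell TOR=ri, CASE=ta, MOD=ol:
underlying: gu-kiik-go-p
1. f -> v, k -> g, s -> z, t -> d / _ Z: fires at position(s) 6: gukiiggop
2. k -> g, p -> b / V _ V: fires at position(s) 3: gugiiggop
3. 0 -> i / C _ C: inserts after position(s) 6: gugiigigop
surface: gugiigigop

cell TOR=ri, CASE=ra, MOD=un:
underlying: gu-kiik-iko-u
1. f -> v, k -> g, s -> z, t -> d / _ Z: no change
2. k -> g, p -> b / V _ V: fires at position(s) 3, 6, 8: gugiigigou
3. 0 -> i / C _ C: no change
surface: gugiigigou

cell TOR=lu, CASE=du, MOD=un:
underlying: n-kiik-fur-u
1. f -> v, k -> g, s -> z, t -> d / _ Z: no change
2. k -> g, p -> b / V _ V: no change
3. 0 -> i / C _ C: inserts after position(s) 1, 5: nikiikifuru
surface: nikiikifuru


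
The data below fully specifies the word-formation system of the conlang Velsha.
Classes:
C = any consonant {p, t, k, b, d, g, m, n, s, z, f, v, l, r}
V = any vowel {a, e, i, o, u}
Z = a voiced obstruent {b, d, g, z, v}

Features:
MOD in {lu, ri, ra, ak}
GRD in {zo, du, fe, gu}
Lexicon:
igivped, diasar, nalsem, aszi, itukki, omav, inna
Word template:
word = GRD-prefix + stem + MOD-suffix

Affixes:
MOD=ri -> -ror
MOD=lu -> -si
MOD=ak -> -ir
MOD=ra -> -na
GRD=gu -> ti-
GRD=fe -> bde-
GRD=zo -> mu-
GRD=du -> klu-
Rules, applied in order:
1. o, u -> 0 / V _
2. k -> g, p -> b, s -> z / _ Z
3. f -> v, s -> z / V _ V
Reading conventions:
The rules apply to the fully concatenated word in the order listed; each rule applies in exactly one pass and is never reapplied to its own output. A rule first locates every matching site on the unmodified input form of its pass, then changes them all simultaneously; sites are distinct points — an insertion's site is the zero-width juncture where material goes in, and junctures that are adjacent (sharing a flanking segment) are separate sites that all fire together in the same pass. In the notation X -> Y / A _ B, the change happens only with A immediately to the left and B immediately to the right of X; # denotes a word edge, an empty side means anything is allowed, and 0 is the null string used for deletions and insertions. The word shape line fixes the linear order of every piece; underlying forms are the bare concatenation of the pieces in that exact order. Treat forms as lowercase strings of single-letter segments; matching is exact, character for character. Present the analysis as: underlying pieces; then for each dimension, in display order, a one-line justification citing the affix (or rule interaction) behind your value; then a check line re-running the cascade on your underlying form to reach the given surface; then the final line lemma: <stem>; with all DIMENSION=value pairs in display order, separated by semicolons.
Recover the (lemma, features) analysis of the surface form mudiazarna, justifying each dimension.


underlying: mu-diasar-na
MOD=ra - signalled by the affix -na
GRD=zo - signalled by the affix mu-
check: mudiasarna -> mudiasarna -> mudiasarna -> mudiazarna
lemma: diasar; MOD=ra; GRD=zo


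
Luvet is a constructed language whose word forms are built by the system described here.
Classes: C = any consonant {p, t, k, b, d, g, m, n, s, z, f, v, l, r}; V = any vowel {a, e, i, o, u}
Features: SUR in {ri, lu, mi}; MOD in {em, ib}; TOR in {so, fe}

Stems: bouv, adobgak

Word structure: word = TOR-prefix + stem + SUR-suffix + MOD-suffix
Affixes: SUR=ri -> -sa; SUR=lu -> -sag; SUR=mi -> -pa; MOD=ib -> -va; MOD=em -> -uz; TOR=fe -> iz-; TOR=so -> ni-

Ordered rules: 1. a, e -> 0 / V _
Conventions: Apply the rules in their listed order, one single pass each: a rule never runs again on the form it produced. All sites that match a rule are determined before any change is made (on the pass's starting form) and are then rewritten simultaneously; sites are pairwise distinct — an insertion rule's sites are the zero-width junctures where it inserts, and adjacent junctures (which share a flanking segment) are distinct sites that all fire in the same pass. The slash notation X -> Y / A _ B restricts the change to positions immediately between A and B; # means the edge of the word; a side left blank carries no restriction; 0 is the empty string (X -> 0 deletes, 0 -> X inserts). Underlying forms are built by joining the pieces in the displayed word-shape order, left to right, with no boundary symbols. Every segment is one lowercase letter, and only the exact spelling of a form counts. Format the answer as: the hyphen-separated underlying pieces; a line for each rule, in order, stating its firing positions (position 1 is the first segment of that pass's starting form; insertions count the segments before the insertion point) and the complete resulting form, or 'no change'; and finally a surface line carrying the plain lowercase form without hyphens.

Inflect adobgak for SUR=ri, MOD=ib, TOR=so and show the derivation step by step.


underlying: ni-adobgak-sa-va
1. a, e -> 0 / V _: fires at position(s) 3: nidobgaksava
surface: nidobgaksava


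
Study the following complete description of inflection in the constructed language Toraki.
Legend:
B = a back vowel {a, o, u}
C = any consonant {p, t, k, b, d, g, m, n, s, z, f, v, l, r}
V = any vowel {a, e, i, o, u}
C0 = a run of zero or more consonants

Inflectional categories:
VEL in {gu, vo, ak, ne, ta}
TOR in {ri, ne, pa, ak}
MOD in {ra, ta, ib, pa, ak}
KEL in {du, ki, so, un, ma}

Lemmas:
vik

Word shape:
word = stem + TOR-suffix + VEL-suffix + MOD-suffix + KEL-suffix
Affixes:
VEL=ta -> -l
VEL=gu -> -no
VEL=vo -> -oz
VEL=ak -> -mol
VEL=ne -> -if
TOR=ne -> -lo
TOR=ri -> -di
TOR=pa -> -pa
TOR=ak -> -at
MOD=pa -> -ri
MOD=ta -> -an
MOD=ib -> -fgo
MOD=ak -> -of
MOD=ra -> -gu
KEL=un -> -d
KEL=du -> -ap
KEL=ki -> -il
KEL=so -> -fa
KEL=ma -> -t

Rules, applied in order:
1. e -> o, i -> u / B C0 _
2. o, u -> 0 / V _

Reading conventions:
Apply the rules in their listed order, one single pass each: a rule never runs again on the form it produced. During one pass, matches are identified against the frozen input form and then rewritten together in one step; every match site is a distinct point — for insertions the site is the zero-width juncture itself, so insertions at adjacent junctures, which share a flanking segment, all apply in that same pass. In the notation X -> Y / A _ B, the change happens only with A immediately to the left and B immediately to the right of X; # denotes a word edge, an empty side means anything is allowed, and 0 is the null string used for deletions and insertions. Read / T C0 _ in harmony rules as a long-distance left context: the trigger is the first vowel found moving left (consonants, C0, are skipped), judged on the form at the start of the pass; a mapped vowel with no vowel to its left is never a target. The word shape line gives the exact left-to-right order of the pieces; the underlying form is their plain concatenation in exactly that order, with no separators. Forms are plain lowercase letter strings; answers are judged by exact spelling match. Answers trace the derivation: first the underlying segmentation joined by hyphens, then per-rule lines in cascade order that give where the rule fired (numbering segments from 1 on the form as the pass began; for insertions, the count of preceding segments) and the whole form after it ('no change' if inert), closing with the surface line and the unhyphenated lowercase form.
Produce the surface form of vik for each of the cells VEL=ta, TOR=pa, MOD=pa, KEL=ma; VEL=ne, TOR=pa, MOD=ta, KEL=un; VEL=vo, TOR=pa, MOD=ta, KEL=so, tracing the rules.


cell VEL=ta, TOR=pa, MOD=pa, KEL=ma:
underlying: vik-pa-l-ri-t
1. e -> o, i -> u / B C0 _: fires at position(s) 8: vikpalrut
2. o, u -> 0 / V _: no change
surface: vikpalrut

cell VEL=ne, TOR=pa, MOD=ta, KEL=un:
underlying: vik-pa-if-an-d
1. e -> o, i -> u / B C0 _: fires at position(s) 6: vikpaufand
2. o, u -> 0 / V _: fires at position(s) 6: vikpafand
surface: vikpafand

cell VEL=vo, TOR=pa, MOD=ta, KEL=so:
underlying: vik-pa-oz-an-fa
1. e -> o, i -> u / B C0 _: no change
2. o, u -> 0 / V _: fires at position(s) 6: vikpazanfa
surface: vikpazanfa


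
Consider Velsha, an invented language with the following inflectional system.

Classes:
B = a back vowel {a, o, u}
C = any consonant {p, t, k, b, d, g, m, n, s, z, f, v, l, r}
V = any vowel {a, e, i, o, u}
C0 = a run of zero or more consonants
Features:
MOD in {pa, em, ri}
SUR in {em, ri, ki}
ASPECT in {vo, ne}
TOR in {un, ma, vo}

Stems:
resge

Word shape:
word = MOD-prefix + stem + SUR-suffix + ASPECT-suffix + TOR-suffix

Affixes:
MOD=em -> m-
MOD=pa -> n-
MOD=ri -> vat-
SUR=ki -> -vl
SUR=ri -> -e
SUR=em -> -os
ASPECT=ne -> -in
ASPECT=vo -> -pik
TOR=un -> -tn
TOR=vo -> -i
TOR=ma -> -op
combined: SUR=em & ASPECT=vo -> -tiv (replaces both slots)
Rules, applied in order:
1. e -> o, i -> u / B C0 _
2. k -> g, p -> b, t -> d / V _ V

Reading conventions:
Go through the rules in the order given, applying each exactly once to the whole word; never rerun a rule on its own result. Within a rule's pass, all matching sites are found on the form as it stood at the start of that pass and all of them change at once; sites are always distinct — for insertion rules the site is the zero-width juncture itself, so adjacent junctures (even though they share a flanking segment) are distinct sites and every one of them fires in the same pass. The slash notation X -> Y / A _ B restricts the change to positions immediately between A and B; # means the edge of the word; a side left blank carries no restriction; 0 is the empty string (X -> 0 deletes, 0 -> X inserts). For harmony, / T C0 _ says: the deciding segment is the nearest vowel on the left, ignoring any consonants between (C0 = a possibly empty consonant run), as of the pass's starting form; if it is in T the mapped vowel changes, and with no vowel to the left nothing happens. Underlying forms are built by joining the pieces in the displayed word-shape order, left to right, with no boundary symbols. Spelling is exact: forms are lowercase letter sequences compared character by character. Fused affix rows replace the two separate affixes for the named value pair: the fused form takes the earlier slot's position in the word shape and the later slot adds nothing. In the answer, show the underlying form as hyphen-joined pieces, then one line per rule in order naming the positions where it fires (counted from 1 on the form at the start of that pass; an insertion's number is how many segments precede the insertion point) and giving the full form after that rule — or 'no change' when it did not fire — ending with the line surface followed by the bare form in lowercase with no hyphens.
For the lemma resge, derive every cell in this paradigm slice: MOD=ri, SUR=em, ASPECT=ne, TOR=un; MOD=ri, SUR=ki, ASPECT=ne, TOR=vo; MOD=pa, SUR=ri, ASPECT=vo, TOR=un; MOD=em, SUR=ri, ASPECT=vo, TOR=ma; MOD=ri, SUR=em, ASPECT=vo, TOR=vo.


cell MOD=ri, SUR=em, ASPECT=ne, TOR=un:
underlying: vat-resge-os-in-tn
1. e -> o, i -> u / B C0 _: fires at position(s) 5, 11: vatrosgeosuntn
2. k -> g, p -> b, t -> d / V _ V: no change
surface: vatrosgeosuntn

cell MOD=ri, SUR=ki, ASPECT=ne, TOR=vo:
underlying: vat-resge-vl-in-i
1. e -> o, i -> u / B C0 _: fires at position(s) 5: vatrosgevlini
2. k -> g, p -> b, t -> d / V _ V: no change
surface: vatrosgevlini

cell MOD=pa, SUR=ri, ASPECT=vo, TOR=un:
underlying: n-resge-e-pik-tn
1. e -> o, i -> u / B C0 _: no change
2. k -> g, p -> b, t -> d / V _ V: fires at position(s) 8: nresgeebiktn
surface: nresgeebiktn

cell MOD=em, SUR=ri, ASPECT=vo, TOR=ma:
underlying: m-resge-e-pik-op
1. e -> o, i -> u / B C0 _: no change
2. k -> g, p -> b, t -> d / V _ V: fires at position(s) 8, 10: mresgeebigop
surface: mresgeebigop

cell MOD=ri, SUR=em, ASPECT=vo, TOR=vo:
underlying: vat-resge-tiv-i
1. e -> o, i -> u / B C0 _: fires at position(s) 5: vatrosgetivi
2. k -> g, p -> b, t -> d / V _ V: fires at position(s) 9: vatrosgedivi
surface: vatrosgedivi


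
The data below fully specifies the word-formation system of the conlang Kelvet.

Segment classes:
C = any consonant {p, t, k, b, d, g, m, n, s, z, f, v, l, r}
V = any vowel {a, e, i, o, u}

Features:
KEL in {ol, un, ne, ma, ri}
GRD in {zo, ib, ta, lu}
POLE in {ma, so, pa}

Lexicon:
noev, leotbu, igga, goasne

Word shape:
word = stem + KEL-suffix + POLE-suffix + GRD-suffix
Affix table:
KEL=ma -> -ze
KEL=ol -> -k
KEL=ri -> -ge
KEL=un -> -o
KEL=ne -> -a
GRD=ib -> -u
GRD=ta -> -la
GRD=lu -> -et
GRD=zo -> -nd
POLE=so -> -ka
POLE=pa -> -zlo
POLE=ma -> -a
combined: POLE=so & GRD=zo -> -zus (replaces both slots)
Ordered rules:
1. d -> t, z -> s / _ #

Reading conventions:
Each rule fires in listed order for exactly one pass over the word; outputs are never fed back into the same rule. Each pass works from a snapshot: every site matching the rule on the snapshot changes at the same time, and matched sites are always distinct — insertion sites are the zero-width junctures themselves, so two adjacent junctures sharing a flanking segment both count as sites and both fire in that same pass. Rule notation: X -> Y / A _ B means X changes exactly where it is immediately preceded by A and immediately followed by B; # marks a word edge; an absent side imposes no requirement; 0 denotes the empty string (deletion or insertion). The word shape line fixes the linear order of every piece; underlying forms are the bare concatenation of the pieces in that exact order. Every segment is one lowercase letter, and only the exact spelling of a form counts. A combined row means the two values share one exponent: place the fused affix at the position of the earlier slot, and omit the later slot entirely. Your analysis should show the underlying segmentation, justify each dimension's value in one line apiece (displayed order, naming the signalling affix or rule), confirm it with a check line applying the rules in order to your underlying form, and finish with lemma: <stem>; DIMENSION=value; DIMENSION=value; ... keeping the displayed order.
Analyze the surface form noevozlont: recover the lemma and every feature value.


underlying: noev-o-zlo-nd
KEL=un - signalled by the affix -o
GRD=zo - signalled by the affix -nd
POLE=pa - signalled by the affix -zlo
check: noevozlond -> noevozlont
lemma: noev; KEL=un; GRD=zo; POLE=pa


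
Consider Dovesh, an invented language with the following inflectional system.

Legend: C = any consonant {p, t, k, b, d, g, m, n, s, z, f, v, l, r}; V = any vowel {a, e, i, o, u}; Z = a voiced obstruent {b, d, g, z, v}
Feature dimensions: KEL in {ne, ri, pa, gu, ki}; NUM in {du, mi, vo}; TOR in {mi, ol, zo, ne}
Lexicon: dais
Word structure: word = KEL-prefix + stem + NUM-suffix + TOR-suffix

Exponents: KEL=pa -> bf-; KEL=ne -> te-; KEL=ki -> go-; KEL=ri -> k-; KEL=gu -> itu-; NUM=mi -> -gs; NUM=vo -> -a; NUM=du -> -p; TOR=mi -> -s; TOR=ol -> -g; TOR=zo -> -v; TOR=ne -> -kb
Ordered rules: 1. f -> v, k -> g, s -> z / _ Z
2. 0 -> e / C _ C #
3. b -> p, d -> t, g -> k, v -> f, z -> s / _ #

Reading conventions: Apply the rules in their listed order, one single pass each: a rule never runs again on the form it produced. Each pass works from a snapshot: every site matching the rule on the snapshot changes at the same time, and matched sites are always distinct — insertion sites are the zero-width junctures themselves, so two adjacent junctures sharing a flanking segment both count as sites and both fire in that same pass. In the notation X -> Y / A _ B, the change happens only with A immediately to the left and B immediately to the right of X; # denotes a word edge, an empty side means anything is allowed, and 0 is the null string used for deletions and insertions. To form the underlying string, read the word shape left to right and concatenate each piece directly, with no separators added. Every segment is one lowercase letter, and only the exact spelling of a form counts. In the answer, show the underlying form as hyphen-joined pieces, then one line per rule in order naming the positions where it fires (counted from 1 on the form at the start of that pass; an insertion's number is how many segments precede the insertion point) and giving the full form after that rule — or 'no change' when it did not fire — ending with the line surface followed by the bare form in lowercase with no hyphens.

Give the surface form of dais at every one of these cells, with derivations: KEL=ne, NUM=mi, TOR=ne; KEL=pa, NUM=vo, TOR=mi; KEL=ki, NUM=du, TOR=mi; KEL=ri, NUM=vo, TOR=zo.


cell KEL=ne, NUM=mi, TOR=ne:
underlying: te-dais-gs-kb
1. f -> v, k -> g, s -> z / _ Z: fires at position(s) 6, 9: tedaizgsgb
2. 0 -> e / C _ C #: inserts after position(s) 9: tedaizgsgeb
3. b -> p, d -> t, g -> k, v -> f, z -> s / _ #: fires at position(s) 11: tedaizgsgep
surface: tedaizgsgep

cell KEL=pa, NUM=vo, TOR=mi:
underlying: bf-dais-a-s
1. f -> v, k -> g, s -> z / _ Z: fires at position(s) 2: bvdaisas
2. 0 -> e / C _ C #: no change
3. b -> p, d -> t, g -> k, v -> f, z -> s / _ #: no change
surface: bvdaisas

cell KEL=ki, NUM=du, TOR=mi:
underlying: go-dais-p-s
1. f -> v, k -> g, s -> z / _ Z: no change
2. 0 -> e / C _ C #: inserts after position(s) 7: godaispes
3. b -> p, d -> t, g -> k, v -> f, z -> s / _ #: no change
surface: godaispes

cell KEL=ri, NUM=vo, TOR=zo:
underlying: k-dais-a-v
1. f -> v, k -> g, s -> z / _ Z: fires at position(s) 1: gdaisav
2. 0 -> e / C _ C #: no change
3. b -> p, d -> t, g -> k, v -> f, z -> s / _ #: fires at position(s) 7: gdaisaf
surface: gdaisaf


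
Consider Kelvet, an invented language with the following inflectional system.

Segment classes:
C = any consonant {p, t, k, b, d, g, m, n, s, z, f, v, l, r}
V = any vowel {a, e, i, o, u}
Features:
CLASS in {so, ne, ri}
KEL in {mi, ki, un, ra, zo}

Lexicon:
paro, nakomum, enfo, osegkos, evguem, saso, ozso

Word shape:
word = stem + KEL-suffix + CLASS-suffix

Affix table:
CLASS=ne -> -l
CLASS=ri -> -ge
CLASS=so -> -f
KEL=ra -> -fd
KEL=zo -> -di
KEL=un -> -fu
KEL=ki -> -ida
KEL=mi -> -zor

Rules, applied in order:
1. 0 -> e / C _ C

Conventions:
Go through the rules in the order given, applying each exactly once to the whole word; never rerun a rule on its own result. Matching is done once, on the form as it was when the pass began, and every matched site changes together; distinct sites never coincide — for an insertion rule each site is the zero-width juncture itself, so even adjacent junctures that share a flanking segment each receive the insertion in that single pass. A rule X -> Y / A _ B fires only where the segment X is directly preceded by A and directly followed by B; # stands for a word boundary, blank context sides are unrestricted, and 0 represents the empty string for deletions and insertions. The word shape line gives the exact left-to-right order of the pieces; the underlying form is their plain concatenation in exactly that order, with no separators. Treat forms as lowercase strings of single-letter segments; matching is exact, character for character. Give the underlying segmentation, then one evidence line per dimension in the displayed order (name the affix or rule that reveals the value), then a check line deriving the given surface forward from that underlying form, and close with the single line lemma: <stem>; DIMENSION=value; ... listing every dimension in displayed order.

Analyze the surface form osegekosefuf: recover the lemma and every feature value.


underlying: osegkos-fu-f
CLASS=so - signalled by the affix -f
KEL=un - signalled by the affix -fu
check: osegkosfuf -> osegekosefuf
lemma: osegkos; CLASS=so; KEL=un


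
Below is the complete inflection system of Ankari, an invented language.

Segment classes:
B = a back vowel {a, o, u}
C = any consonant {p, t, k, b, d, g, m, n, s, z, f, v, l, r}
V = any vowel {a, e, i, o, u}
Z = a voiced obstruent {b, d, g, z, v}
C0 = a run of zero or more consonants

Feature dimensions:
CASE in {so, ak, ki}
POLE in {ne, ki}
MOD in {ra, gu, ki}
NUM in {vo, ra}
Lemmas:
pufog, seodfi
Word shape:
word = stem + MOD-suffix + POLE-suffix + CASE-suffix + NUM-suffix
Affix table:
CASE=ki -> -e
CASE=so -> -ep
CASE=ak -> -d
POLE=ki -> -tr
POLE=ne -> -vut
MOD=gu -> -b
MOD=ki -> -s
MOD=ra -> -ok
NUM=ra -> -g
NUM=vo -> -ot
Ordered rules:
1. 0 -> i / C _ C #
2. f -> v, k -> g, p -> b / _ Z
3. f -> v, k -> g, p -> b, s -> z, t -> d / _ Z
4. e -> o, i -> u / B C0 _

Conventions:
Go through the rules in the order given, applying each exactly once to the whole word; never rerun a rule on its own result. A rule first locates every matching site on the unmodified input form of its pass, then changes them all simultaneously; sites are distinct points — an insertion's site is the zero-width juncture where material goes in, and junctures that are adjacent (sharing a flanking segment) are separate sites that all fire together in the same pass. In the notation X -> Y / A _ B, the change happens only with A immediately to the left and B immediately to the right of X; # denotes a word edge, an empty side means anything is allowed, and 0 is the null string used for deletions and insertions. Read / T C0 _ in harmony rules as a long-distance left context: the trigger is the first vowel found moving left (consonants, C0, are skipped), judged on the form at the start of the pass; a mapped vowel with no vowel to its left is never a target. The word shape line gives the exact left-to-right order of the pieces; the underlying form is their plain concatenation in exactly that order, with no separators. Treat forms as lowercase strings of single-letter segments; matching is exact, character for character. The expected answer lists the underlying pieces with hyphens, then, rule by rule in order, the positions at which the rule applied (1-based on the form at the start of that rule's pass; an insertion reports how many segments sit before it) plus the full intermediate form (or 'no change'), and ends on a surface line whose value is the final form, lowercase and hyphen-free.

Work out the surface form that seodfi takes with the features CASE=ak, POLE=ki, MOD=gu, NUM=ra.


underlying: seodfi-b-tr-d-g
1. 0 -> i / C _ C #: inserts after position(s) 10: seodfibtrdig
2. f -> v, k -> g, p -> b / _ Z: no change
3. f -> v, k -> g, p -> b, s -> z, t -> d / _ Z: no change
4. e -> o, i -> u / B C0 _: fires at position(s) 6: seodfubtrdig
surface: seodfubtrdig


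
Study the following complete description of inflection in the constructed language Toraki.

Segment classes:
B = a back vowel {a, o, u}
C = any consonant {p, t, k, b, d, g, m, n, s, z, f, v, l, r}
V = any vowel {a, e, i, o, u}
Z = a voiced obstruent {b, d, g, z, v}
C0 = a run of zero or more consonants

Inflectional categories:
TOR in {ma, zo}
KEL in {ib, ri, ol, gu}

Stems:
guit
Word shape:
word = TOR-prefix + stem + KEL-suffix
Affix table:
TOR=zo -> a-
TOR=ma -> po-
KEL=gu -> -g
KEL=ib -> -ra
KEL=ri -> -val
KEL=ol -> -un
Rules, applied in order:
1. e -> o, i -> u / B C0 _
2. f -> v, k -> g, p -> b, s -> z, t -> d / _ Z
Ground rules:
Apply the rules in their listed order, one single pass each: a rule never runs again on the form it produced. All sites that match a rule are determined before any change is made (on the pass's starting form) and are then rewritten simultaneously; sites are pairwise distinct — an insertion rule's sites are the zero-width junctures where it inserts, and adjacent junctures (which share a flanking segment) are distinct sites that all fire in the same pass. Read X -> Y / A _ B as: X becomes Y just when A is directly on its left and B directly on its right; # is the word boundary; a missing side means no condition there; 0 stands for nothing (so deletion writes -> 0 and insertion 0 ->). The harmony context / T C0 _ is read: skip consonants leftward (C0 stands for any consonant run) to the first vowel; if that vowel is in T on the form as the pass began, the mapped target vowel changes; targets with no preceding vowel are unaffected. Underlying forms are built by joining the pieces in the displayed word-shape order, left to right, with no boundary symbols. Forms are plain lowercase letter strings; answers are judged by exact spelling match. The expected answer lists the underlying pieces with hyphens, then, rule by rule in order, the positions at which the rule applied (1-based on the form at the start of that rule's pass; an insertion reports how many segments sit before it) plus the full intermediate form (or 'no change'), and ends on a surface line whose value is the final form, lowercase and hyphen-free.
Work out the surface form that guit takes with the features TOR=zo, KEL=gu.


underlying: a-guit-g
1. e -> o, i -> u / B C0 _: fires at position(s) 4: aguutg
2. f -> v, k -> g, p -> b, s -> z, t -> d / _ Z: fires at position(s) 5: aguudg
surface: aguudg


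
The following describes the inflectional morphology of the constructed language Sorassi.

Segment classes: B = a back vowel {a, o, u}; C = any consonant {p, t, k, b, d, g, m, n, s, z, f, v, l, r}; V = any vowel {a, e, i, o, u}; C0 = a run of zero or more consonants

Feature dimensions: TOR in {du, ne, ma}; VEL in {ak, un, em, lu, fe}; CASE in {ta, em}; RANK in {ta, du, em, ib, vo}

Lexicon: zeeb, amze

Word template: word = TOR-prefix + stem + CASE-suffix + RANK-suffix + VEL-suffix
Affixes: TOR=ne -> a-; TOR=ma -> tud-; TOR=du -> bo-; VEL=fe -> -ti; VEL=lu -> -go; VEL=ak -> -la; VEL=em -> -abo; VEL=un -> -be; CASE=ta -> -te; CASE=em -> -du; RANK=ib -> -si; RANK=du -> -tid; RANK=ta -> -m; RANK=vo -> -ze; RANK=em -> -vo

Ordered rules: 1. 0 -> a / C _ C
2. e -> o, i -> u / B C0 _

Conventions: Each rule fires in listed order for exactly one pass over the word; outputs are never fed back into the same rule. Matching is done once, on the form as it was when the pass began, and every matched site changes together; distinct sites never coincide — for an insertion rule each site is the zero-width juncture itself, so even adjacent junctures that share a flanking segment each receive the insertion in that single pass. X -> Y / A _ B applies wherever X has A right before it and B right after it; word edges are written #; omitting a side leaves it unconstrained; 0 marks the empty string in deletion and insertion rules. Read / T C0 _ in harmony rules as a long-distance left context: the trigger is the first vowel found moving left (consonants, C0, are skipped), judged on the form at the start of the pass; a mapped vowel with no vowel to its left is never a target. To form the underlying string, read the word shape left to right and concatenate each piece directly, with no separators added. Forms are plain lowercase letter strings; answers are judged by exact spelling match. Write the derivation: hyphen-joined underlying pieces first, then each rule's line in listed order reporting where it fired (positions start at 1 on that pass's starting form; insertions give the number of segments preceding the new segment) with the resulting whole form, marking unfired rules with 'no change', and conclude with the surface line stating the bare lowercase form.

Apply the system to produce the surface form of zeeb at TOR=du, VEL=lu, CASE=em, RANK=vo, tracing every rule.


underlying: bo-zeeb-du-ze-go
1. 0 -> a / C _ C: inserts after position(s) 6: bozeebaduzego
2. e -> o, i -> u / B C0 _: fires at position(s) 4, 11: bozoebaduzogo
surface: bozoebaduzogo


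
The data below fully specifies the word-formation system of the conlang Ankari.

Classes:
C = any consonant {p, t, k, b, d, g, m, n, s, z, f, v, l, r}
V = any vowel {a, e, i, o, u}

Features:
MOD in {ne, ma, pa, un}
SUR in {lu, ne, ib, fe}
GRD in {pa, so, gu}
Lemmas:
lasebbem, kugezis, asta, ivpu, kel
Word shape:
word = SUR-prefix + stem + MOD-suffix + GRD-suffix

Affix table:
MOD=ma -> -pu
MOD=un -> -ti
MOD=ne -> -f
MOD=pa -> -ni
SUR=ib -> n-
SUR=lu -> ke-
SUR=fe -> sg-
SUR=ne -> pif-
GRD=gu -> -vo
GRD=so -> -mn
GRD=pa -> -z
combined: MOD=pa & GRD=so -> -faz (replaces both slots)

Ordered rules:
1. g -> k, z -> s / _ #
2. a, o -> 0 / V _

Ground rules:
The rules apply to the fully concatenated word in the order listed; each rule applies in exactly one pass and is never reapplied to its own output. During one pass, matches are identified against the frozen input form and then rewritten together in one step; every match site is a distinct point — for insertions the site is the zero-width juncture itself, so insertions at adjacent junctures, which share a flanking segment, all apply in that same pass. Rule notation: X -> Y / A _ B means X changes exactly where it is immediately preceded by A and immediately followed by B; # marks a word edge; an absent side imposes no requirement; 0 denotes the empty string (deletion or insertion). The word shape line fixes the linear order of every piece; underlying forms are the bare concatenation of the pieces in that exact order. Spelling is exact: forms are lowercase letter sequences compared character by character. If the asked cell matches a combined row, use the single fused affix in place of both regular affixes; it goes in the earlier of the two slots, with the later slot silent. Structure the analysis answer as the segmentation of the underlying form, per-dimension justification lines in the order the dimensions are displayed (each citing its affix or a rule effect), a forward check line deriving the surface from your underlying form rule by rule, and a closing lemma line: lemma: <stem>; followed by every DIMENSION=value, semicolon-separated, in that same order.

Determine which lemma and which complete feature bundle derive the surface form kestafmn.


underlying: ke-asta-f-mn
MOD=ne - signalled by the affix -f
SUR=lu - signalled by the affix ke-
GRD=so - signalled by the affix -mn
check: keastafmn -> keastafmn -> kestafmn
lemma: asta; MOD=ne; SUR=lu; GRD=so


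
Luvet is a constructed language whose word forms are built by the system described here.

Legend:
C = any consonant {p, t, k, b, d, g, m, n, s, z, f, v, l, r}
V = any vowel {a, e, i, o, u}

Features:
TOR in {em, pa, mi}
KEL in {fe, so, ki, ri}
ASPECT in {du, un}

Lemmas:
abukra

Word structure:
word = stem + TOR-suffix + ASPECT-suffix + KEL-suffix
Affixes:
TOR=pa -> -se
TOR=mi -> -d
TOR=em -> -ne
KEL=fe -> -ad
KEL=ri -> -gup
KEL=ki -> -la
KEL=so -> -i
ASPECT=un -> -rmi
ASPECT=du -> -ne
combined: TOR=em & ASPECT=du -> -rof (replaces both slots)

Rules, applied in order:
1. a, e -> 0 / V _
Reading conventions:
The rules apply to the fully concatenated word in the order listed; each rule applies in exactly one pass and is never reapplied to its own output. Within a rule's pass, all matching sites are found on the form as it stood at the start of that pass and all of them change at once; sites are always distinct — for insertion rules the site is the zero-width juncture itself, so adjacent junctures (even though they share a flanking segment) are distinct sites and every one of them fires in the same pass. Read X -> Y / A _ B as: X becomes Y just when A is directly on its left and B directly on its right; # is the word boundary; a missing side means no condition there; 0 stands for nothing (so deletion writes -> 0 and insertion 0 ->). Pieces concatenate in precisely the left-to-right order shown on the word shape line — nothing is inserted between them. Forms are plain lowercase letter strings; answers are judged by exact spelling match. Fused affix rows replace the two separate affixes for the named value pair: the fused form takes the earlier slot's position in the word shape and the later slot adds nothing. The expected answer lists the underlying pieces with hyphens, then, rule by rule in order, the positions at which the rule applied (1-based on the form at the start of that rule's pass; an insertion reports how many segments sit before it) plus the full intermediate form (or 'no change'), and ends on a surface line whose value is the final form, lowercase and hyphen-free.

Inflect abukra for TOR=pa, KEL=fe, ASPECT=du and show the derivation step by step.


underlying: abukra-se-ne-ad
1. a, e -> 0 / V _: fires at position(s) 11: abukrasened
surface: abukrasened


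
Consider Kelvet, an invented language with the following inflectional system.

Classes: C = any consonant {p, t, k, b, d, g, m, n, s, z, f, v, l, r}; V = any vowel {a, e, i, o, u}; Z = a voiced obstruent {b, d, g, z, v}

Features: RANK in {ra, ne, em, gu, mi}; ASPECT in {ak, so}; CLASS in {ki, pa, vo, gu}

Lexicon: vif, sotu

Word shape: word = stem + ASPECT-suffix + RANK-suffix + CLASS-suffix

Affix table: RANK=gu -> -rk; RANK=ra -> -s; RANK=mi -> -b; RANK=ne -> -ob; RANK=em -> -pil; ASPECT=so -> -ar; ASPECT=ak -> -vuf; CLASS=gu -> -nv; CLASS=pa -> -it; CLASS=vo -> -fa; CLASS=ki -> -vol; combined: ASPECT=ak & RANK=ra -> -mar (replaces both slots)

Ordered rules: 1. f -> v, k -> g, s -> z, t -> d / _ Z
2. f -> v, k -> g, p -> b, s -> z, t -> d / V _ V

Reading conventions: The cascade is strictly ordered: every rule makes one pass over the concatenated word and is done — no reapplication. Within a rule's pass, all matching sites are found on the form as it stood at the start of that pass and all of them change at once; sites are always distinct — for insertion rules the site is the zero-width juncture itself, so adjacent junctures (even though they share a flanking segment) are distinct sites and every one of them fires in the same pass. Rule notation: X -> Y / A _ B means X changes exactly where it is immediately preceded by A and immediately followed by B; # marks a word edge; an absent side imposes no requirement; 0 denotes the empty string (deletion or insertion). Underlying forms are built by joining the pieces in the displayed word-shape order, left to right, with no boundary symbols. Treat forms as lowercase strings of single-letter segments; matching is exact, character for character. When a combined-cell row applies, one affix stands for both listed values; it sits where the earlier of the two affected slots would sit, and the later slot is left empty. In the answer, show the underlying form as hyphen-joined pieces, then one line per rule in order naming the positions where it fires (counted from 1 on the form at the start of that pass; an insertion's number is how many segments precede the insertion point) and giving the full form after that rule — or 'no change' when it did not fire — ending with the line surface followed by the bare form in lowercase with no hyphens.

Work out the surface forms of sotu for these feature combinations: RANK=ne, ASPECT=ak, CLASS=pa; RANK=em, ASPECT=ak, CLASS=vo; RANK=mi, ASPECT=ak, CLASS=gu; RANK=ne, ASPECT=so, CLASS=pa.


cell RANK=ne, ASPECT=ak, CLASS=pa:
underlying: sotu-vuf-ob-it
1. f -> v, k -> g, s -> z, t -> d / _ Z: no change
2. f -> v, k -> g, p -> b, s -> z, t -> d / V _ V: fires at position(s) 3, 7: soduvuvobit
surface: soduvuvobit

cell RANK=em, ASPECT=ak, CLASS=vo:
underlying: sotu-vuf-pil-fa
1. f -> v, k -> g, s -> z, t -> d / _ Z: no change
2. f -> v, k -> g, p -> b, s -> z, t -> d / V _ V: fires at position(s) 3: soduvufpilfa
surface: soduvufpilfa

cell RANK=mi, ASPECT=ak, CLASS=gu:
underlying: sotu-vuf-b-nv
1. f -> v, k -> g, s -> z, t -> d / _ Z: fires at position(s) 7: sotuvuvbnv
2. f -> v, k -> g, p -> b, s -> z, t -> d / V _ V: fires at position(s) 3: soduvuvbnv
surface: soduvuvbnv

cell RANK=ne, ASPECT=so, CLASS=pa:
underlying: sotu-ar-ob-it
1. f -> v, k -> g, s -> z, t -> d / _ Z: no change
2. f -> v, k -> g, p -> b, s -> z, t -> d / V _ V: fires at position(s) 3: soduarobit
surface: soduarobit
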